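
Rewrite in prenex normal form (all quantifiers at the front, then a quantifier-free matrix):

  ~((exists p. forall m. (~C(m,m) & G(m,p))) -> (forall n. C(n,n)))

exists p. forall m. exists n. (~C(m,m) & G(m,p) & ~C(n,n))

Rewrite implications/biconditionals: A → B as ¬A ∨ B.
  ~(~(exists p. forall m. (~C(m,m) & G(m,p))) | (forall n. C(n,n)))
Drive negations inward (¬∀x A ≡ ∃x ¬A, ¬∃x A ≡ ∀x ¬A, De Morgan for ∧/∨):
  (exists p. forall m. (~C(m,m) & G(m,p))) & (exists n. ~C(n,n))
All bound variables are already distinct, so no renaming is needed.
Finally move all quantifiers to the prefix:
  exists p. forall m. exists n. (~C(m,m) & G(m,p) & ~C(n,n))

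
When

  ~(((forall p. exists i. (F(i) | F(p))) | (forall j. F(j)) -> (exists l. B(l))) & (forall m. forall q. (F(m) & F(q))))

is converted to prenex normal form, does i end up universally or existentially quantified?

Eliminate → and ↔ using ¬ and ∨.
  ~((~((forall p. exists i. (F(i) | F(p))) | (forall j. F(j))) | (exists l. B(l))) & (forall m. forall q. (F(m) & F(q))))
Drive negations inward (¬∀x A ≡ ∃x ¬A, ¬∃x A ≡ ∀x ¬A, De Morgan for ∧/∨):
  ((forall p. exists i. (F(i) | F(p))) | (forall j. F(j))) & (forall l. ~B(l)) | (exists m. exists q. (~F(m) | ~F(q)))
Finally move all quantifiers to the prefix:
  forall p. exists i. forall j. forall l. exists m. exists q. ((F(i) | F(p) | F(j)) & ~B(l) | ~F(m) | ~F(q))
The quantifier exists i sits under an even number of negations (counting the antecedent side of each →), so it remains existential.

existential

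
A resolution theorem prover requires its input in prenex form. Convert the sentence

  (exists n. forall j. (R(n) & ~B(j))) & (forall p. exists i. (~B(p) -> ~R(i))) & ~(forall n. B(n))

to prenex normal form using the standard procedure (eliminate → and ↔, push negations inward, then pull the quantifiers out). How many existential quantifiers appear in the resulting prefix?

3

Eliminate → and ↔ using ¬ and ∨.
  (exists n. forall j. (R(n) & ~B(j))) & (forall p. exists i. (~~B(p) | ~R(i))) & ~(forall n. B(n))
Push ¬ through the quantifiers and connectives to reach negation normal form:
  (exists n. forall j. (R(n) & ~B(j))) & (forall p. exists i. (B(p) | ~R(i))) & (exists n. ~B(n))
Rename bound variables to avoid capture: n↦r.
  (exists n. forall j. (R(n) & ~B(j))) & (forall p. exists i. (B(p) | ~R(i))) & (exists r. ~B(r))
Extract every quantifier outward, since the variables are now distinct and don't occur free across branches:
  exists n. forall j. forall p. exists i. exists r. (R(n) & ~B(j) & (B(p) | ~R(i)) & ~B(r))
The prefix is exists n forall j forall p exists i exists r: 2 universal, 3 existential.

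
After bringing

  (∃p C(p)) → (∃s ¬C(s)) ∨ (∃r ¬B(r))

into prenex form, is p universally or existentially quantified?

First replace A → B with ¬A ∨ B.
  ¬(∃p C(p)) ∨ (∃s ¬C(s)) ∨ (∃r ¬B(r))
Drive negations inward (¬∀x A ≡ ∃x ¬A, ¬∃x A ≡ ∀x ¬A, De Morgan for ∧/∨):
  (∀p ¬C(p)) ∨ (∃s ¬C(s)) ∨ (∃r ¬B(r))
All bound variables are already distinct, so no renaming is needed.
Pull the quantifiers to the front (each side's bound variable is not free in the other side):
  ∀p ∃s ∃r (¬C(p) ∨ ¬C(s) ∨ ¬B(r))
The quantifier ∃p sits under an odd number of negations (counting the antecedent side of each →), so it flips to ∀p.

universal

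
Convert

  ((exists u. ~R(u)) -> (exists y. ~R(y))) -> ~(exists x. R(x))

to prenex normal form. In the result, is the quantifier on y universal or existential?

universal

Eliminate → and ↔ using ¬ and ∨.
  ~(~(exists u. ~R(u)) | (exists y. ~R(y))) | ~(exists x. R(x))
Push ¬ through the quantifiers and connectives to reach negation normal form:
  (exists u. ~R(u)) & (forall y. R(y)) | (forall x. ~R(x))
All bound variables are already distinct, so no renaming is needed.
Pull the quantifiers to the front (each side's bound variable is not free in the other side):
  exists u. forall y. forall x. (~R(u) & R(y) | ~R(x))
The quantifier exists y sits under an odd number of negations (counting the antecedent side of each →), so it flips to forall y.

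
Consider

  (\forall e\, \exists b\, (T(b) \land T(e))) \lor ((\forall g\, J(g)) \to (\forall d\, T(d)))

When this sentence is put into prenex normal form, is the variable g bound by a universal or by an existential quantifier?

Eliminate → and ↔ using ¬ and ∨.
  (\forall e\, \exists b\, (T(b) \land T(e))) \lor \neg (\forall g\, J(g)) \lor (\forall d\, T(d))
Move each ¬ inward, flipping quantifiers it crosses:
  (\forall e\, \exists b\, (T(b) \land T(e))) \lor (\exists g\, \neg J(g)) \lor (\forall d\, T(d))
Pull the quantifiers to the front (each side's bound variable is not free in the other side):
  \forall e\, \exists b\, \exists g\, \forall d\, (T(b) \land T(e) \lor \neg J(g) \lor T(d))
The quantifier \forall g sits under an odd number of negations (counting the antecedent side of each →), so it flips to \exists g.

existential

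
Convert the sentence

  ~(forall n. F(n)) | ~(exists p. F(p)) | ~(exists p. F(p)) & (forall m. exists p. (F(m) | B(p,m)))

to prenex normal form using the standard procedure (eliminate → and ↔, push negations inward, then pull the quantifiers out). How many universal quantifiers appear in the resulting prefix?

3

Move each ¬ inward, flipping quantifiers it crosses:
  (exists n. ~F(n)) | (forall p. ~F(p)) | (forall p. ~F(p)) & (forall m. exists p. (F(m) | B(p,m)))
Standardize variables apart so no two quantifiers bind the same name: p↦z1, p↦u.
  (exists n. ~F(n)) | (forall p. ~F(p)) | (forall z1. ~F(z1)) & (forall m. exists u. (F(m) | B(u,m)))
Extract every quantifier outward, since the variables are now distinct and don't occur free across branches:
  exists n. forall p. forall z1. forall m. exists u. (~F(n) | ~F(p) | ~F(z1) & (F(m) | B(u,m)))
The prefix is exists n forall p forall z1 forall m exists u: 3 universal, 2 existential.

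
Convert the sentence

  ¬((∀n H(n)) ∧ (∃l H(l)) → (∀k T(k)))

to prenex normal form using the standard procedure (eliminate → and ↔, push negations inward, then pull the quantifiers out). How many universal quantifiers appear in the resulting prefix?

Rewrite implications/biconditionals: A → B as ¬A ∨ B.
  ¬(¬((∀n H(n)) ∧ (∃l H(l))) ∨ (∀k T(k)))
Drive negations inward (¬∀x A ≡ ∃x ¬A, ¬∃x A ≡ ∀x ¬A, De Morgan for ∧/∨):
  (∀n H(n)) ∧ (∃l H(l)) ∧ (∃k ¬T(k))
All bound variables are already distinct, so no renaming is needed.
Finally move all quantifiers to the prefix:
  ∀n ∃l ∃k (H(n) ∧ H(l) ∧ ¬T(k))
The prefix is ∀n ∃l ∃k: 1 universal, 2 existential.

1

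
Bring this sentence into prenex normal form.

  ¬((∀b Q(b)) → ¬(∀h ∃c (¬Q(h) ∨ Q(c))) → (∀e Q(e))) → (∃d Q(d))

First replace A → B with ¬A ∨ B.
  ¬¬(¬(∀b Q(b)) ∨ ¬¬(∀h ∃c (¬Q(h) ∨ Q(c))) ∨ (∀e Q(e))) ∨ (∃d Q(d))
Drive negations inward (¬∀x A ≡ ∃x ¬A, ¬∃x A ≡ ∀x ¬A, De Morgan for ∧/∨):
  (∃b ¬Q(b)) ∨ (∀h ∃c (¬Q(h) ∨ Q(c))) ∨ (∀e Q(e)) ∨ (∃d Q(d))
All bound variables are already distinct, so no renaming is needed.
Pull the quantifiers to the front (each side's bound variable is not free in the other side):
  ∃b ∀h ∃c ∀e ∃d (¬Q(b) ∨ ¬Q(h) ∨ Q(c) ∨ Q(e) ∨ Q(d))

∃b ∀h ∃c ∀e ∃d (¬Q(b) ∨ ¬Q(h) ∨ Q(c) ∨ Q(e) ∨ Q(d))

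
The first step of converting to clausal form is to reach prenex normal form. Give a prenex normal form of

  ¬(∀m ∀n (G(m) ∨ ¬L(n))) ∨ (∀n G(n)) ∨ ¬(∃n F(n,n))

Move each ¬ inward, flipping quantifiers it crosses:
  (∃m ∃n (¬G(m) ∧ L(n))) ∨ (∀n G(n)) ∨ (∀n ¬F(n,n))
Standardize variables apart so no two quantifiers bind the same name: n↦s, n↦a.
  (∃m ∃n (¬G(m) ∧ L(n))) ∨ (∀s G(s)) ∨ (∀a ¬F(a,a))
Extract every quantifier outward, since the variables are now distinct and don't occur free across branches:
  ∃m ∃n ∀s ∀a (¬G(m) ∧ L(n) ∨ G(s) ∨ ¬F(a,a))

∃m ∃n ∀s ∀a (¬G(m) ∧ L(n) ∨ G(s) ∨ ¬F(a,a))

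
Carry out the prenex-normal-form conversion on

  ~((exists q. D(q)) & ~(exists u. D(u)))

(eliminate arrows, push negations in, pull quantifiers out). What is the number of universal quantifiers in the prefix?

Move each ¬ inward, flipping quantifiers it crosses:
  (forall q. ~D(q)) | (exists u. D(u))
Pull the quantifiers to the front (each side's bound variable is not free in the other side):
  forall q. exists u. (~D(q) | D(u))
The prefix is forall q exists u: 1 universal, 1 existential.

1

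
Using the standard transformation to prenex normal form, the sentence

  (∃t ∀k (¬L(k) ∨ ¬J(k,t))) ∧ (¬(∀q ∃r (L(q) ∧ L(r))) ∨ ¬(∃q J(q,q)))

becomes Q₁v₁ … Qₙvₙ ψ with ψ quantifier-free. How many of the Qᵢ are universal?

3

Push ¬ through the quantifiers and connectives to reach negation normal form:
  (∃t ∀k (¬L(k) ∨ ¬J(k,t))) ∧ ((∃q ∀r (¬L(q) ∨ ¬L(r))) ∨ (∀q ¬J(q,q)))
Give each quantifier a distinct variable: q↦u.
  (∃t ∀k (¬L(k) ∨ ¬J(k,t))) ∧ ((∃q ∀r (¬L(q) ∨ ¬L(r))) ∨ (∀u ¬J(u,u)))
Extract every quantifier outward, since the variables are now distinct and don't occur free across branches:
  ∃t ∀k ∃q ∀r ∀u ((¬L(k) ∨ ¬J(k,t)) ∧ (¬L(q) ∨ ¬L(r) ∨ ¬J(u,u)))
The prefix is ∃t ∀k ∃q ∀r ∀u: 3 universal, 2 existential.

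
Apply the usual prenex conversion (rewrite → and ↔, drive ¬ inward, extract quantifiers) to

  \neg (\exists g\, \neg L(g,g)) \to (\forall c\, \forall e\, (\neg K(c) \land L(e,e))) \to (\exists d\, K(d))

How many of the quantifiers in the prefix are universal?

Eliminate → and ↔ using ¬ and ∨.
  \neg \neg (\exists g\, \neg L(g,g)) \lor \neg (\forall c\, \forall e\, (\neg K(c) \land L(e,e))) \lor (\exists d\, K(d))
Push ¬ through the quantifiers and connectives to reach negation normal form:
  (\exists g\, \neg L(g,g)) \lor (\exists c\, \exists e\, (K(c) \lor \neg L(e,e))) \lor (\exists d\, K(d))
All bound variables are already distinct, so no renaming is needed.
Extract every quantifier outward, since the variables are now distinct and don't occur free across branches:
  \exists g\, \exists c\, \exists e\, \exists d\, (\neg L(g,g) \lor K(c) \lor \neg L(e,e) \lor K(d))
The prefix is \exists g \exists c \exists e \exists d: 0 universal, 4 existential.

0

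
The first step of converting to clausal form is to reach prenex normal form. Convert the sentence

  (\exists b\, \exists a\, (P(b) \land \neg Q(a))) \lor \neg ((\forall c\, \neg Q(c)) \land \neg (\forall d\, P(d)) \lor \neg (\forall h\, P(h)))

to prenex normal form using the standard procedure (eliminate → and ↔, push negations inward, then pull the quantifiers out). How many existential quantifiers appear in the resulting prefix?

Move each ¬ inward, flipping quantifiers it crosses:
  (\exists b\, \exists a\, (P(b) \land \neg Q(a))) \lor ((\exists c\, Q(c)) \lor (\forall d\, P(d))) \land (\forall h\, P(h))
Extract every quantifier outward, since the variables are now distinct and don't occur free across branches:
  \exists b\, \exists a\, \exists c\, \forall d\, \forall h\, (P(b) \land \neg Q(a) \lor (Q(c) \lor P(d)) \land P(h))
The prefix is \exists b \exists a \exists c \forall d \forall h: 2 universal, 3 existential.

3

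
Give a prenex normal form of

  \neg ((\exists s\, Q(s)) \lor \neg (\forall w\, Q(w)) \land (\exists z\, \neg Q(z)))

Drive negations inward (¬∀x A ≡ ∃x ¬A, ¬∃x A ≡ ∀x ¬A, De Morgan for ∧/∨):
  (\forall s\, \neg Q(s)) \land ((\forall w\, Q(w)) \lor (\forall z\, Q(z)))
All bound variables are already distinct, so no renaming is needed.
Pull the quantifiers to the front (each side's bound variable is not free in the other side):
  \forall s\, \forall w\, \forall z\, (\neg Q(s) \land (Q(w) \lor Q(z)))

\forall s\, \forall w\, \forall z\, (\neg Q(s) \land (Q(w) \lor Q(z)))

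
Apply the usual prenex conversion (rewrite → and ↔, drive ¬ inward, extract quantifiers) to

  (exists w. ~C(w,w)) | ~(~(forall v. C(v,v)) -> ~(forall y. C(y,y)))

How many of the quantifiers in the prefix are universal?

1

Eliminate → and ↔ using ¬ and ∨.
  (exists w. ~C(w,w)) | ~(~~(forall v. C(v,v)) | ~(forall y. C(y,y)))
Push ¬ through the quantifiers and connectives to reach negation normal form:
  (exists w. ~C(w,w)) | (exists v. ~C(v,v)) & (forall y. C(y,y))
All bound variables are already distinct, so no renaming is needed.
Pull the quantifiers to the front (each side's bound variable is not free in the other side):
  exists w. exists v. forall y. (~C(w,w) | ~C(v,v) & C(y,y))
The prefix is exists w exists v forall y: 1 universal, 2 existential.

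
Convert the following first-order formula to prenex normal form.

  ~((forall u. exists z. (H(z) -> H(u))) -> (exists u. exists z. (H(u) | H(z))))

Rewrite implications/biconditionals: A → B as ¬A ∨ B.
  ~(~(forall u. exists z. (~H(z) | H(u))) | (exists u. exists z. (H(u) | H(z))))
Push ¬ through the quantifiers and connectives to reach negation normal form:
  (forall u. exists z. (~H(z) | H(u))) & (forall u. forall z. (~H(u) & ~H(z)))
Rename bound variables to avoid capture: u↦s, z↦u1.
  (forall u. exists z. (~H(z) | H(u))) & (forall s. forall u1. (~H(s) & ~H(u1)))
Extract every quantifier outward, since the variables are now distinct and don't occur free across branches:
  forall u. exists z. forall s. forall u1. ((~H(z) | H(u)) & ~H(s) & ~H(u1))

forall u. exists z. forall s. forall u1. ((~H(z) | H(u)) & ~H(s) & ~H(u1))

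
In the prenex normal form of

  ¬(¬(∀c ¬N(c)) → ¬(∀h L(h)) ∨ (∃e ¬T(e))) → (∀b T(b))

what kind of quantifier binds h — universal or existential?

Rewrite implications/biconditionals: A → B as ¬A ∨ B.
  ¬¬(¬¬(∀c ¬N(c)) ∨ ¬(∀h L(h)) ∨ (∃e ¬T(e))) ∨ (∀b T(b))
Push ¬ through the quantifiers and connectives to reach negation normal form:
  (∀c ¬N(c)) ∨ (∃h ¬L(h)) ∨ (∃e ¬T(e)) ∨ (∀b T(b))
All bound variables are already distinct, so no renaming is needed.
Extract every quantifier outward, since the variables are now distinct and don't occur free across branches:
  ∀c ∃h ∃e ∀b (¬N(c) ∨ ¬L(h) ∨ ¬T(e) ∨ T(b))
The quantifier ∀h sits under an odd number of negations (counting the antecedent side of each →), so it flips to ∃h.

existential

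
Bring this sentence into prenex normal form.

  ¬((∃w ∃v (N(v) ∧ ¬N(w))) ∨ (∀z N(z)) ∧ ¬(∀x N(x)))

Move each ¬ inward, flipping quantifiers it crosses:
  (∀w ∀v (¬N(v) ∨ N(w))) ∧ ((∃z ¬N(z)) ∨ (∀x N(x)))
All bound variables are already distinct, so no renaming is needed.
Extract every quantifier outward, since the variables are now distinct and don't occur free across branches:
  ∀w ∀v ∃z ∀x ((¬N(v) ∨ N(w)) ∧ (¬N(z) ∨ N(x)))

∀w ∀v ∃z ∀x ((¬N(v) ∨ N(w)) ∧ (¬N(z) ∨ N(x)))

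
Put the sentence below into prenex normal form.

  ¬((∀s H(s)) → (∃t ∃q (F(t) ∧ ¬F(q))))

∀s ∀t ∀q (H(s) ∧ (¬F(t) ∨ F(q)))

Eliminate → and ↔ using ¬ and ∨.
  ¬(¬(∀s H(s)) ∨ (∃t ∃q (F(t) ∧ ¬F(q))))
Drive negations inward (¬∀x A ≡ ∃x ¬A, ¬∃x A ≡ ∀x ¬A, De Morgan for ∧/∨):
  (∀s H(s)) ∧ (∀t ∀q (¬F(t) ∨ F(q)))
All bound variables are already distinct, so no renaming is needed.
Extract every quantifier outward, since the variables are now distinct and don't occur free across branches:
  ∀s ∀t ∀q (H(s) ∧ (¬F(t) ∨ F(q)))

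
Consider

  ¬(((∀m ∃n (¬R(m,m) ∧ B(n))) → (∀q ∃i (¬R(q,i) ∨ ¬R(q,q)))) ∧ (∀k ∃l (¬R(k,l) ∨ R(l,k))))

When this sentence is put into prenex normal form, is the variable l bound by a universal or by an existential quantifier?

First replace A → B with ¬A ∨ B.
  ¬((¬(∀m ∃n (¬R(m,m) ∧ B(n))) ∨ (∀q ∃i (¬R(q,i) ∨ ¬R(q,q)))) ∧ (∀k ∃l (¬R(k,l) ∨ R(l,k))))
Drive negations inward (¬∀x A ≡ ∃x ¬A, ¬∃x A ≡ ∀x ¬A, De Morgan for ∧/∨):
  (∀m ∃n (¬R(m,m) ∧ B(n))) ∧ (∃q ∀i (R(q,i) ∧ R(q,q))) ∨ (∃k ∀l (R(k,l) ∧ ¬R(l,k)))
Finally move all quantifiers to the prefix:
  ∀m ∃n ∃q ∀i ∃k ∀l (¬R(m,m) ∧ B(n) ∧ R(q,i) ∧ R(q,q) ∨ R(k,l) ∧ ¬R(l,k))
The quantifier ∃l sits under an odd number of negations (counting the antecedent side of each →), so it flips to ∀l.

universal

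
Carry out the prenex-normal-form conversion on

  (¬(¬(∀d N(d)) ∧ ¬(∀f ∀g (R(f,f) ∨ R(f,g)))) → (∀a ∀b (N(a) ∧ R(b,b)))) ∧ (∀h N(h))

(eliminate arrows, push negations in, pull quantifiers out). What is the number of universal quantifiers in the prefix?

3

Rewrite implications/biconditionals: A → B as ¬A ∨ B.
  (¬¬(¬(∀d N(d)) ∧ ¬(∀f ∀g (R(f,f) ∨ R(f,g)))) ∨ (∀a ∀b (N(a) ∧ R(b,b)))) ∧ (∀h N(h))
Move each ¬ inward, flipping quantifiers it crosses:
  ((∃d ¬N(d)) ∧ (∃f ∃g (¬R(f,f) ∧ ¬R(f,g))) ∨ (∀a ∀b (N(a) ∧ R(b,b)))) ∧ (∀h N(h))
All bound variables are already distinct, so no renaming is needed.
Finally move all quantifiers to the prefix:
  ∃d ∃f ∃g ∀a ∀b ∀h ((¬N(d) ∧ ¬R(f,f) ∧ ¬R(f,g) ∨ N(a) ∧ R(b,b)) ∧ N(h))
The prefix is ∃d ∃f ∃g ∀a ∀b ∀h: 3 universal, 3 existential.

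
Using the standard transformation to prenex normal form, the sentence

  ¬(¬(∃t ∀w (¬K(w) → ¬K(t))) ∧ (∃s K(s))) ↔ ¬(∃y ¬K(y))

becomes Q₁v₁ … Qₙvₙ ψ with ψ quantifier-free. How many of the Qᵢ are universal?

4

First replace A → B with ¬A ∨ B; A ↔ B as (¬A ∨ B) ∧ (¬B ∨ A).
  (¬¬(¬(∃t ∀w (¬¬K(w) ∨ ¬K(t))) ∧ (∃s K(s))) ∨ ¬(∃y ¬K(y))) ∧ (¬¬(∃y ¬K(y)) ∨ ¬(¬(∃t ∀w (¬¬K(w) ∨ ¬K(t))) ∧ (∃s K(s))))
Push ¬ through the quantifiers and connectives to reach negation normal form:
  ((∀t ∃w (¬K(w) ∧ K(t))) ∧ (∃s K(s)) ∨ (∀y K(y))) ∧ ((∃y ¬K(y)) ∨ (∃t ∀w (K(w) ∨ ¬K(t))) ∨ (∀s ¬K(s)))
Standardize variables apart so no two quantifiers bind the same name: y↦v1, t↦u1, w↦x1, s↦u.
  ((∀t ∃w (¬K(w) ∧ K(t))) ∧ (∃s K(s)) ∨ (∀y K(y))) ∧ ((∃v1 ¬K(v1)) ∨ (∃u1 ∀x1 (K(x1) ∨ ¬K(u1))) ∨ (∀u ¬K(u)))
Pull the quantifiers to the front (each side's bound variable is not free in the other side):
  ∀t ∃w ∃s ∀y ∃v1 ∃u1 ∀x1 ∀u ((¬K(w) ∧ K(t) ∧ K(s) ∨ K(y)) ∧ (¬K(v1) ∨ K(x1) ∨ ¬K(u1) ∨ ¬K(u)))
The prefix is ∀t ∃w ∃s ∀y ∃v1 ∃u1 ∀x1 ∀u: 4 universal, 4 existential.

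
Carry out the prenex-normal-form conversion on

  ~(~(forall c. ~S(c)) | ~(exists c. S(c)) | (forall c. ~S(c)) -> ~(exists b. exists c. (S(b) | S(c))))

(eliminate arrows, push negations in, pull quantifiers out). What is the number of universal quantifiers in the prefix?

First replace A → B with ¬A ∨ B.
  ~(~(~(forall c. ~S(c)) | ~(exists c. S(c)) | (forall c. ~S(c))) | ~(exists b. exists c. (S(b) | S(c))))
Push ¬ through the quantifiers and connectives to reach negation normal form:
  ((exists c. S(c)) | (forall c. ~S(c)) | (forall c. ~S(c))) & (exists b. exists c. (S(b) | S(c)))
Rename bound variables to avoid capture: c↦q, c↦w, c↦a.
  ((exists c. S(c)) | (forall q. ~S(q)) | (forall w. ~S(w))) & (exists b. exists a. (S(b) | S(a)))
Finally move all quantifiers to the prefix:
  exists c. forall q. forall w. exists b. exists a. ((S(c) | ~S(q) | ~S(w)) & (S(b) | S(a)))
The prefix is exists c forall q forall w exists b exists a: 2 universal, 3 existential.

2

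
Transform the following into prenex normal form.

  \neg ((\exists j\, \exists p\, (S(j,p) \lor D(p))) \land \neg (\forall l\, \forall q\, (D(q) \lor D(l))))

\forall j\, \forall p\, \forall l\, \forall q\, (\neg S(j,p) \land \neg D(p) \lor D(q) \lor D(l))

Move each ¬ inward, flipping quantifiers it crosses:
  (\forall j\, \forall p\, (\neg S(j,p) \land \neg D(p))) \lor (\forall l\, \forall q\, (D(q) \lor D(l)))
All bound variables are already distinct, so no renaming is needed.
Finally move all quantifiers to the prefix:
  \forall j\, \forall p\, \forall l\, \forall q\, (\neg S(j,p) \land \neg D(p) \lor D(q) \lor D(l))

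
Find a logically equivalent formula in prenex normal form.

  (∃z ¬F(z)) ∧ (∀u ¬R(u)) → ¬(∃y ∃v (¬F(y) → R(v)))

∀z ∃u ∀y ∀v (F(z) ∨ R(u) ∨ ¬F(y) ∧ ¬R(v))

Eliminate → and ↔ using ¬ and ∨.
  ¬((∃z ¬F(z)) ∧ (∀u ¬R(u))) ∨ ¬(∃y ∃v (¬¬F(y) ∨ R(v)))
Push ¬ through the quantifiers and connectives to reach negation normal form:
  (∀z F(z)) ∨ (∃u R(u)) ∨ (∀y ∀v (¬F(y) ∧ ¬R(v)))
Finally move all quantifiers to the prefix:
  ∀z ∃u ∀y ∀v (F(z) ∨ R(u) ∨ ¬F(y) ∧ ¬R(v))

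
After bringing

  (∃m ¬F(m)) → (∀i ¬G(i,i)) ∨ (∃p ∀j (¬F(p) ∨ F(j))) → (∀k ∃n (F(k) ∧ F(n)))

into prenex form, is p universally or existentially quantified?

universal

First replace A → B with ¬A ∨ B.
  ¬(∃m ¬F(m)) ∨ ¬((∀i ¬G(i,i)) ∨ (∃p ∀j (¬F(p) ∨ F(j)))) ∨ (∀k ∃n (F(k) ∧ F(n)))
Push ¬ through the quantifiers and connectives to reach negation normal form:
  (∀m F(m)) ∨ (∃i G(i,i)) ∧ (∀p ∃j (F(p) ∧ ¬F(j))) ∨ (∀k ∃n (F(k) ∧ F(n)))
Extract every quantifier outward, since the variables are now distinct and don't occur free across branches:
  ∀m ∃i ∀p ∃j ∀k ∃n (F(m) ∨ G(i,i) ∧ F(p) ∧ ¬F(j) ∨ F(k) ∧ F(n))
The quantifier ∃p sits under an odd number of negations (counting the antecedent side of each →), so it flips to ∀p.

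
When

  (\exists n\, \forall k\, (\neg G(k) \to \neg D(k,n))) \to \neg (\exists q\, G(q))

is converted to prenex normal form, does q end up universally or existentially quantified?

Eliminate → and ↔ using ¬ and ∨.
  \neg (\exists n\, \forall k\, (\neg \neg G(k) \lor \neg D(k,n))) \lor \neg (\exists q\, G(q))
Push ¬ through the quantifiers and connectives to reach negation normal form:
  (\forall n\, \exists k\, (\neg G(k) \land D(k,n))) \lor (\forall q\, \neg G(q))
Pull the quantifiers to the front (each side's bound variable is not free in the other side):
  \forall n\, \exists k\, \forall q\, (\neg G(k) \land D(k,n) \lor \neg G(q))
The quantifier \exists q sits under an odd number of negations (counting the antecedent side of each →), so it flips to \forall q.

universal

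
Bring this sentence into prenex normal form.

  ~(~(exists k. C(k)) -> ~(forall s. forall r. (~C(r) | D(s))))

First replace A → B with ¬A ∨ B.
  ~(~~(exists k. C(k)) | ~(forall s. forall r. (~C(r) | D(s))))
Push ¬ through the quantifiers and connectives to reach negation normal form:
  (forall k. ~C(k)) & (forall s. forall r. (~C(r) | D(s)))
Extract every quantifier outward, since the variables are now distinct and don't occur free across branches:
  forall k. forall s. forall r. (~C(k) & (~C(r) | D(s)))

forall k. forall s. forall r. (~C(k) & (~C(r) | D(s)))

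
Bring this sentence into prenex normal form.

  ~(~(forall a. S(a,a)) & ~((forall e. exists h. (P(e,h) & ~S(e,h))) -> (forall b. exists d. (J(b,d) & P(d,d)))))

forall a. exists e. forall h. forall b. exists d. (S(a,a) | ~P(e,h) | S(e,h) | J(b,d) & P(d,d))

Eliminate → and ↔ using ¬ and ∨.
  ~(~(forall a. S(a,a)) & ~(~(forall e. exists h. (P(e,h) & ~S(e,h))) | (forall b. exists d. (J(b,d) & P(d,d)))))
Push ¬ through the quantifiers and connectives to reach negation normal form:
  (forall a. S(a,a)) | (exists e. forall h. (~P(e,h) | S(e,h))) | (forall b. exists d. (J(b,d) & P(d,d)))
Extract every quantifier outward, since the variables are now distinct and don't occur free across branches:
  forall a. exists e. forall h. forall b. exists d. (S(a,a) | ~P(e,h) | S(e,h) | J(b,d) & P(d,d))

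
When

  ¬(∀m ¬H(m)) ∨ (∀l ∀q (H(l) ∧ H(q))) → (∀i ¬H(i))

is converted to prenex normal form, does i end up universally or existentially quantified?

universal

First replace A → B with ¬A ∨ B.
  ¬(¬(∀m ¬H(m)) ∨ (∀l ∀q (H(l) ∧ H(q)))) ∨ (∀i ¬H(i))
Push ¬ through the quantifiers and connectives to reach negation normal form:
  (∀m ¬H(m)) ∧ (∃l ∃q (¬H(l) ∨ ¬H(q))) ∨ (∀i ¬H(i))
All bound variables are already distinct, so no renaming is needed.
Pull the quantifiers to the front (each side's bound variable is not free in the other side):
  ∀m ∃l ∃q ∀i (¬H(m) ∧ (¬H(l) ∨ ¬H(q)) ∨ ¬H(i))
The quantifier ∀i sits under an even number of negations (counting the antecedent side of each →), so it remains universal.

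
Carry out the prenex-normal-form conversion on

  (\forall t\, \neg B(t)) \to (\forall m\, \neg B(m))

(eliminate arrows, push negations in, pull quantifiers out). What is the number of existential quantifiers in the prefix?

Rewrite implications/biconditionals: A → B as ¬A ∨ B.
  \neg (\forall t\, \neg B(t)) \lor (\forall m\, \neg B(m))
Push ¬ through the quantifiers and connectives to reach negation normal form:
  (\exists t\, B(t)) \lor (\forall m\, \neg B(m))
All bound variables are already distinct, so no renaming is needed.
Extract every quantifier outward, since the variables are now distinct and don't occur free across branches:
  \exists t\, \forall m\, (B(t) \lor \neg B(m))
The prefix is \exists t \forall m: 1 universal, 1 existential.

1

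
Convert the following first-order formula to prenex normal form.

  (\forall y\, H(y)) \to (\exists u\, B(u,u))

\exists y\, \exists u\, (\neg H(y) \lor B(u,u))

First replace A → B with ¬A ∨ B.
  \neg (\forall y\, H(y)) \lor (\exists u\, B(u,u))
Move each ¬ inward, flipping quantifiers it crosses:
  (\exists y\, \neg H(y)) \lor (\exists u\, B(u,u))
Extract every quantifier outward, since the variables are now distinct and don't occur free across branches:
  \exists y\, \exists u\, (\neg H(y) \lor B(u,u))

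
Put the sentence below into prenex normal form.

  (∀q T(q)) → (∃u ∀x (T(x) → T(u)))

∃q ∃u ∀x (¬T(q) ∨ ¬T(x) ∨ T(u))

Eliminate → and ↔ using ¬ and ∨.
  ¬(∀q T(q)) ∨ (∃u ∀x (¬T(x) ∨ T(u)))
Push ¬ through the quantifiers and connectives to reach negation normal form:
  (∃q ¬T(q)) ∨ (∃u ∀x (¬T(x) ∨ T(u)))
Finally move all quantifiers to the prefix:
  ∃q ∃u ∀x (¬T(q) ∨ ¬T(x) ∨ T(u))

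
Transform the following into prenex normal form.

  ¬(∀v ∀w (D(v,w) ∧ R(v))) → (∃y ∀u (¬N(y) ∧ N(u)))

∀v ∀w ∃y ∀u (D(v,w) ∧ R(v) ∨ ¬N(y) ∧ N(u))

Rewrite implications/biconditionals: A → B as ¬A ∨ B.
  ¬¬(∀v ∀w (D(v,w) ∧ R(v))) ∨ (∃y ∀u (¬N(y) ∧ N(u)))
Push ¬ through the quantifiers and connectives to reach negation normal form:
  (∀v ∀w (D(v,w) ∧ R(v))) ∨ (∃y ∀u (¬N(y) ∧ N(u)))
Finally move all quantifiers to the prefix:
  ∀v ∀w ∃y ∀u (D(v,w) ∧ R(v) ∨ ¬N(y) ∧ N(u))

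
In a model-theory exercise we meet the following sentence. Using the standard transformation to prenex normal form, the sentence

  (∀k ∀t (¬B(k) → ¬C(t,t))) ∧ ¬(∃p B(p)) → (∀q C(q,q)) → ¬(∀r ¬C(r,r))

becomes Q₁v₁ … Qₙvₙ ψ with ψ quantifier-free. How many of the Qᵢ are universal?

Eliminate → and ↔ using ¬ and ∨.
  ¬((∀k ∀t (¬¬B(k) ∨ ¬C(t,t))) ∧ ¬(∃p B(p))) ∨ ¬(∀q C(q,q)) ∨ ¬(∀r ¬C(r,r))
Drive negations inward (¬∀x A ≡ ∃x ¬A, ¬∃x A ≡ ∀x ¬A, De Morgan for ∧/∨):
  (∃k ∃t (¬B(k) ∧ C(t,t))) ∨ (∃p B(p)) ∨ (∃q ¬C(q,q)) ∨ (∃r C(r,r))
Extract every quantifier outward, since the variables are now distinct and don't occur free across branches:
  ∃k ∃t ∃p ∃q ∃r (¬B(k) ∧ C(t,t) ∨ B(p) ∨ ¬C(q,q) ∨ C(r,r))
The prefix is ∃k ∃t ∃p ∃q ∃r: 0 universal, 5 existential.

0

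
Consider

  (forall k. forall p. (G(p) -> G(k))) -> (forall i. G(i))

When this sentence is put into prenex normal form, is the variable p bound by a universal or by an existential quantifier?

First replace A → B with ¬A ∨ B.
  ~(forall k. forall p. (~G(p) | G(k))) | (forall i. G(i))
Drive negations inward (¬∀x A ≡ ∃x ¬A, ¬∃x A ≡ ∀x ¬A, De Morgan for ∧/∨):
  (exists k. exists p. (G(p) & ~G(k))) | (forall i. G(i))
All bound variables are already distinct, so no renaming is needed.
Extract every quantifier outward, since the variables are now distinct and don't occur free across branches:
  exists k. exists p. forall i. (G(p) & ~G(k) | G(i))
The quantifier forall p sits under an odd number of negations (counting the antecedent side of each →), so it flips to exists p.

existential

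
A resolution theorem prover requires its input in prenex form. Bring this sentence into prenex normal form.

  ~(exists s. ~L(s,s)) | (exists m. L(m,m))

Drive negations inward (¬∀x A ≡ ∃x ¬A, ¬∃x A ≡ ∀x ¬A, De Morgan for ∧/∨):
  (forall s. L(s,s)) | (exists m. L(m,m))
All bound variables are already distinct, so no renaming is needed.
Finally move all quantifiers to the prefix:
  forall s. exists m. (L(s,s) | L(m,m))

forall s. exists m. (L(s,s) | L(m,m))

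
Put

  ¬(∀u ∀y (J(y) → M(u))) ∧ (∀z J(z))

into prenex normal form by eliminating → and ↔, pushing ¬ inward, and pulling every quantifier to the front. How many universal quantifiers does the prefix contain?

1

Eliminate → and ↔ using ¬ and ∨.
  ¬(∀u ∀y (¬J(y) ∨ M(u))) ∧ (∀z J(z))
Push ¬ through the quantifiers and connectives to reach negation normal form:
  (∃u ∃y (J(y) ∧ ¬M(u))) ∧ (∀z J(z))
Extract every quantifier outward, since the variables are now distinct and don't occur free across branches:
  ∃u ∃y ∀z (J(y) ∧ ¬M(u) ∧ J(z))
The prefix is ∃u ∃y ∀z: 1 universal, 2 existential.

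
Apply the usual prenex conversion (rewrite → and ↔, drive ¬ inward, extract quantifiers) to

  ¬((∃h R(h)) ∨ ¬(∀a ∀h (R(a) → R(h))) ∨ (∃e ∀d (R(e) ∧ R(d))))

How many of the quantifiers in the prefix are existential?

1

Eliminate → and ↔ using ¬ and ∨.
  ¬((∃h R(h)) ∨ ¬(∀a ∀h (¬R(a) ∨ R(h))) ∨ (∃e ∀d (R(e) ∧ R(d))))
Drive negations inward (¬∀x A ≡ ∃x ¬A, ¬∃x A ≡ ∀x ¬A, De Morgan for ∧/∨):
  (∀h ¬R(h)) ∧ (∀a ∀h (¬R(a) ∨ R(h))) ∧ (∀e ∃d (¬R(e) ∨ ¬R(d)))
Rename bound variables to avoid capture: h↦x.
  (∀h ¬R(h)) ∧ (∀a ∀x (¬R(a) ∨ R(x))) ∧ (∀e ∃d (¬R(e) ∨ ¬R(d)))
Extract every quantifier outward, since the variables are now distinct and don't occur free across branches:
  ∀h ∀a ∀x ∀e ∃d (¬R(h) ∧ (¬R(a) ∨ R(x)) ∧ (¬R(e) ∨ ¬R(d)))
The prefix is ∀h ∀a ∀x ∀e ∃d: 4 universal, 1 existential.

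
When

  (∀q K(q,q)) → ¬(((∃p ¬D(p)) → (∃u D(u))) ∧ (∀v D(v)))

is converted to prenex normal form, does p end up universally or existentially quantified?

existential

First replace A → B with ¬A ∨ B.
  ¬(∀q K(q,q)) ∨ ¬((¬(∃p ¬D(p)) ∨ (∃u D(u))) ∧ (∀v D(v)))
Drive negations inward (¬∀x A ≡ ∃x ¬A, ¬∃x A ≡ ∀x ¬A, De Morgan for ∧/∨):
  (∃q ¬K(q,q)) ∨ (∃p ¬D(p)) ∧ (∀u ¬D(u)) ∨ (∃v ¬D(v))
All bound variables are already distinct, so no renaming is needed.
Extract every quantifier outward, since the variables are now distinct and don't occur free across branches:
  ∃q ∃p ∀u ∃v (¬K(q,q) ∨ ¬D(p) ∧ ¬D(u) ∨ ¬D(v))
The quantifier ∃p sits under an even number of negations (counting the antecedent side of each →), so it remains existential.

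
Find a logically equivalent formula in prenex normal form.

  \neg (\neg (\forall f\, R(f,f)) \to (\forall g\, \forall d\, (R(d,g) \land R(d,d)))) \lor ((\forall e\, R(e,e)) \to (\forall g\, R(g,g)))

Rewrite implications/biconditionals: A → B as ¬A ∨ B.
  \neg (\neg \neg (\forall f\, R(f,f)) \lor (\forall g\, \forall d\, (R(d,g) \land R(d,d)))) \lor \neg (\forall e\, R(e,e)) \lor (\forall g\, R(g,g))
Move each ¬ inward, flipping quantifiers it crosses:
  (\exists f\, \neg R(f,f)) \land (\exists g\, \exists d\, (\neg R(d,g) \lor \neg R(d,d))) \lor (\exists e\, \neg R(e,e)) \lor (\forall g\, R(g,g))
Give each quantifier a distinct variable: g↦x.
  (\exists f\, \neg R(f,f)) \land (\exists g\, \exists d\, (\neg R(d,g) \lor \neg R(d,d))) \lor (\exists e\, \neg R(e,e)) \lor (\forall x\, R(x,x))
Extract every quantifier outward, since the variables are now distinct and don't occur free across branches:
  \exists f\, \exists g\, \exists d\, \exists e\, \forall x\, (\neg R(f,f) \land (\neg R(d,g) \lor \neg R(d,d)) \lor \neg R(e,e) \lor R(x,x))

\exists f\, \exists g\, \exists d\, \exists e\, \forall x\, (\neg R(f,f) \land (\neg R(d,g) \lor \neg R(d,d)) \lor \neg R(e,e) \lor R(x,x))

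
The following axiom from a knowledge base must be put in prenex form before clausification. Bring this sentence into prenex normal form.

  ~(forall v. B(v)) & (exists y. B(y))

Push ¬ through the quantifiers and connectives to reach negation normal form:
  (exists v. ~B(v)) & (exists y. B(y))
Extract every quantifier outward, since the variables are now distinct and don't occur free across branches:
  exists v. exists y. (~B(v) & B(y))

exists v. exists y. (~B(v) & B(y))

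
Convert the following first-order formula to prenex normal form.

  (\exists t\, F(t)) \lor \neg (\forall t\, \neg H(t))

\exists t\, \exists w1\, (F(t) \lor H(w1))

Move each ¬ inward, flipping quantifiers it crosses:
  (\exists t\, F(t)) \lor (\exists t\, H(t))
Standardize variables apart so no two quantifiers bind the same name: t↦w1.
  (\exists t\, F(t)) \lor (\exists w1\, H(w1))
Pull the quantifiers to the front (each side's bound variable is not free in the other side):
  \exists t\, \exists w1\, (F(t) \lor H(w1))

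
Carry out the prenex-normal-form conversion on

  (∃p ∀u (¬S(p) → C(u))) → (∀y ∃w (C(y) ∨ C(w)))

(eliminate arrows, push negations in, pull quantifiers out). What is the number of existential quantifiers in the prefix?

First replace A → B with ¬A ∨ B.
  ¬(∃p ∀u (¬¬S(p) ∨ C(u))) ∨ (∀y ∃w (C(y) ∨ C(w)))
Move each ¬ inward, flipping quantifiers it crosses:
  (∀p ∃u (¬S(p) ∧ ¬C(u))) ∨ (∀y ∃w (C(y) ∨ C(w)))
All bound variables are already distinct, so no renaming is needed.
Pull the quantifiers to the front (each side's bound variable is not free in the other side):
  ∀p ∃u ∀y ∃w (¬S(p) ∧ ¬C(u) ∨ C(y) ∨ C(w))
The prefix is ∀p ∃u ∀y ∃w: 2 universal, 2 existential.

2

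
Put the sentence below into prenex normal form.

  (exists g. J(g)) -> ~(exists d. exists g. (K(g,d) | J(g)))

Rewrite implications/biconditionals: A → B as ¬A ∨ B.
  ~(exists g. J(g)) | ~(exists d. exists g. (K(g,d) | J(g)))
Drive negations inward (¬∀x A ≡ ∃x ¬A, ¬∃x A ≡ ∀x ¬A, De Morgan for ∧/∨):
  (forall g. ~J(g)) | (forall d. forall g. (~K(g,d) & ~J(g)))
Rename bound variables to avoid capture: g↦q.
  (forall g. ~J(g)) | (forall d. forall q. (~K(q,d) & ~J(q)))
Pull the quantifiers to the front (each side's bound variable is not free in the other side):
  forall g. forall d. forall q. (~J(g) | ~K(q,d) & ~J(q))

forall g. forall d. forall q. (~J(g) | ~K(q,d) & ~J(q))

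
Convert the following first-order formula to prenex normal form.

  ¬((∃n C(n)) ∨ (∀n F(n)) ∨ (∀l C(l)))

∀n ∃v1 ∃l (¬C(n) ∧ ¬F(v1) ∧ ¬C(l))

Drive negations inward (¬∀x A ≡ ∃x ¬A, ¬∃x A ≡ ∀x ¬A, De Morgan for ∧/∨):
  (∀n ¬C(n)) ∧ (∃n ¬F(n)) ∧ (∃l ¬C(l))
Rename bound variables to avoid capture: n↦v1.
  (∀n ¬C(n)) ∧ (∃v1 ¬F(v1)) ∧ (∃l ¬C(l))
Finally move all quantifiers to the prefix:
  ∀n ∃v1 ∃l (¬C(n) ∧ ¬F(v1) ∧ ¬C(l))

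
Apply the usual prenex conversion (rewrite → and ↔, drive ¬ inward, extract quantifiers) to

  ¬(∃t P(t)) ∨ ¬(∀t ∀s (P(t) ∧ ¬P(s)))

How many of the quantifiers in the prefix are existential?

2

Drive negations inward (¬∀x A ≡ ∃x ¬A, ¬∃x A ≡ ∀x ¬A, De Morgan for ∧/∨):
  (∀t ¬P(t)) ∨ (∃t ∃s (¬P(t) ∨ P(s)))
Rename bound variables to avoid capture: t↦q.
  (∀t ¬P(t)) ∨ (∃q ∃s (¬P(q) ∨ P(s)))
Extract every quantifier outward, since the variables are now distinct and don't occur free across branches:
  ∀t ∃q ∃s (¬P(t) ∨ ¬P(q) ∨ P(s))
The prefix is ∀t ∃q ∃s: 1 universal, 2 existential.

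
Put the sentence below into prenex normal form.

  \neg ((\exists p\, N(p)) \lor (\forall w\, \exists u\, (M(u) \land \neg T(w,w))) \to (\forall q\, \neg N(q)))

\exists p\, \forall w\, \exists u\, \exists q\, ((N(p) \lor M(u) \land \neg T(w,w)) \land N(q))

First replace A → B with ¬A ∨ B.
  \neg (\neg ((\exists p\, N(p)) \lor (\forall w\, \exists u\, (M(u) \land \neg T(w,w)))) \lor (\forall q\, \neg N(q)))
Move each ¬ inward, flipping quantifiers it crosses:
  ((\exists p\, N(p)) \lor (\forall w\, \exists u\, (M(u) \land \neg T(w,w)))) \land (\exists q\, N(q))
All bound variables are already distinct, so no renaming is needed.
Extract every quantifier outward, since the variables are now distinct and don't occur free across branches:
  \exists p\, \forall w\, \exists u\, \exists q\, ((N(p) \lor M(u) \land \neg T(w,w)) \land N(q))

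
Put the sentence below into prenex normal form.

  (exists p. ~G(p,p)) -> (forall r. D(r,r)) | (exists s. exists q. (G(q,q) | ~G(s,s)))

forall p. forall r. exists s. exists q. (G(p,p) | D(r,r) | G(q,q) | ~G(s,s))

Rewrite implications/biconditionals: A → B as ¬A ∨ B.
  ~(exists p. ~G(p,p)) | (forall r. D(r,r)) | (exists s. exists q. (G(q,q) | ~G(s,s)))
Push ¬ through the quantifiers and connectives to reach negation normal form:
  (forall p. G(p,p)) | (forall r. D(r,r)) | (exists s. exists q. (G(q,q) | ~G(s,s)))
All bound variables are already distinct, so no renaming is needed.
Extract every quantifier outward, since the variables are now distinct and don't occur free across branches:
  forall p. forall r. exists s. exists q. (G(p,p) | D(r,r) | G(q,q) | ~G(s,s))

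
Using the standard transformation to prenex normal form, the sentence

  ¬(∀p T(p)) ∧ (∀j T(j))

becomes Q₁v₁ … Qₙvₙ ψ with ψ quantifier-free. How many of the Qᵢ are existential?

1

Drive negations inward (¬∀x A ≡ ∃x ¬A, ¬∃x A ≡ ∀x ¬A, De Morgan for ∧/∨):
  (∃p ¬T(p)) ∧ (∀j T(j))
Extract every quantifier outward, since the variables are now distinct and don't occur free across branches:
  ∃p ∀j (¬T(p) ∧ T(j))
The prefix is ∃p ∀j: 1 universal, 1 existential.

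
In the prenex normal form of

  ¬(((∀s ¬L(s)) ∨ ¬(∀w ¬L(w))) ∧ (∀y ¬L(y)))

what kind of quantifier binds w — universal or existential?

universal

Push ¬ through the quantifiers and connectives to reach negation normal form:
  (∃s L(s)) ∧ (∀w ¬L(w)) ∨ (∃y L(y))
All bound variables are already distinct, so no renaming is needed.
Extract every quantifier outward, since the variables are now distinct and don't occur free across branches:
  ∃s ∀w ∃y (L(s) ∧ ¬L(w) ∨ L(y))
The quantifier ∀w sits under an even number of negations, so it remains universal.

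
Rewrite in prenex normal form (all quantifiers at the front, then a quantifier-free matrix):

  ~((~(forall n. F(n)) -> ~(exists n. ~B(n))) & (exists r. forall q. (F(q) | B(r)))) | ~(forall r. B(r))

exists n. exists x. forall r. exists q. exists v1. (~F(n) & ~B(x) | ~F(q) & ~B(r) | ~B(v1))

First replace A → B with ¬A ∨ B.
  ~((~~(forall n. F(n)) | ~(exists n. ~B(n))) & (exists r. forall q. (F(q) | B(r)))) | ~(forall r. B(r))
Move each ¬ inward, flipping quantifiers it crosses:
  (exists n. ~F(n)) & (exists n. ~B(n)) | (forall r. exists q. (~F(q) & ~B(r))) | (exists r. ~B(r))
Give each quantifier a distinct variable: n↦x, r↦v1.
  (exists n. ~F(n)) & (exists x. ~B(x)) | (forall r. exists q. (~F(q) & ~B(r))) | (exists v1. ~B(v1))
Extract every quantifier outward, since the variables are now distinct and don't occur free across branches:
  exists n. exists x. forall r. exists q. exists v1. (~F(n) & ~B(x) | ~F(q) & ~B(r) | ~B(v1))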